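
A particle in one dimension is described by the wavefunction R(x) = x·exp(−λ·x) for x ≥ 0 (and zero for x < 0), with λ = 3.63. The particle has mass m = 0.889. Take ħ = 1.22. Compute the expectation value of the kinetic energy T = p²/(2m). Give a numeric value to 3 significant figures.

T = −(ħ²/2m) d²/dx², so ⟨T⟩ = −(ħ²/2m) ∫ R*·R'' dx / ∫|R|² dx; with m = 0.889.
Differentiate x·exp(−λ·x) with the product rule; every integrand then reduces to terms xʲ·e^(−2λx) on [0, ∞), with ∫₀^∞ xʲ·e^(−2λx) dx = j!/(2λ)^(j+1).
State is unnormalized: ∫|R|² dx = 0.0052266, and ∫R*·(−ħ²/2m · R'') dx = 0.057653, so ⟨T⟩ = 0.057653 / 0.0052266.
⟨T⟩ = 11.031.

11.0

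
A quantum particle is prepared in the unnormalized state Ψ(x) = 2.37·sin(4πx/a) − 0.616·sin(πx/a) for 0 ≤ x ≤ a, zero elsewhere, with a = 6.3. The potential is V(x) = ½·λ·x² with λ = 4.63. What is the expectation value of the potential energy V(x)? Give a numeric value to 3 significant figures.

⟨V⟩ = ∫ V(x)·|Ψ|² dx / ∫|Ψ|² dx.
On 0 ≤ x ≤ a (j ≠ l): ∫sin²(jπx/a) dx = a/2, ∫sin(jπx/a)·sin(lπx/a) dx = 0; diagonal moments ∫x·sin²(jπx/a) dx = a²/4, ∫x²·sin²(jπx/a) dx = a³·(1/6 − 1/(4j²π²)); cross terms ∫x·sin(jπx/a)·sin(lπx/a) dx = 0 for j + l even and −4jla²/(π²(j² − l²)²) for j + l odd, ∫x²·sin(jπx/a)·sin(lπx/a) dx = (−1)^(j+l)·4jla³/(π²(j² − l²)²); higher powers the same way via product-to-sum and parts.
State is unnormalized: ∫|Ψ|² dx = 18.889, and ∫Ψ*·V(x)·Ψ dx = 579.97, so ⟨V⟩ = 579.97 / 18.889.
⟨V⟩ = 30.705.

30.7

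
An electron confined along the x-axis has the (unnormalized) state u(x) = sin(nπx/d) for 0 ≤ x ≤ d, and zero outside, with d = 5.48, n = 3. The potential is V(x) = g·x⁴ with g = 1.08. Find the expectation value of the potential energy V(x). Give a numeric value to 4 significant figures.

⟨V⟩ = ∫ V(x)·|u|² dx / ∫|u|² dx.
With sin²θ = (1 − cos2θ)/2 on 0 ≤ x ≤ d: ∫sin²(nπx/d) dx = d/2, ∫x·sin²(nπx/d) dx = d²/4, ∫x²·sin²(nπx/d) dx = d³·(1/6 − 1/(4n²π²)); higher powers xᵏ the same way, integrating xᵏ·cos(2nπx/d) by parts.
State is unnormalized: ∫|u|² dx = 2.7400, and ∫u*·V(x)·u dx = 504.20, so ⟨V⟩ = 504.20 / 2.7400.
⟨V⟩ = 184.01.

184.0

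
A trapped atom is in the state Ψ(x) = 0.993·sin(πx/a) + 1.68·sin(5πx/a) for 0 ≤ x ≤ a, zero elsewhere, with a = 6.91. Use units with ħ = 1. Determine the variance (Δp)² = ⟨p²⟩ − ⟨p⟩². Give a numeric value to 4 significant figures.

3.883

Compute ⟨p⟩ and ⟨p²⟩ separately; (Δp)² = ⟨p²⟩ − ⟨p⟩².
d²/dx² sin(jπx/a) = −(jπ/a)²·sin(jπx/a); on 0 ≤ x ≤ a, ∫sin²(jπx/a) dx = a/2 and ∫sin(jπx/a)·sin(lπx/a) dx = 0 for j ≠ l, so only diagonal terms survive in ∫|Ψ|² and ∫Ψ·Ψ″; ∫Ψ·Ψ′ dx = [Ψ²/2] between the walls = 0.
Normalization: ∫|Ψ|² dx = 13.158.
⟨p⟩ = 0.0000 and ⟨p²⟩ = 3.8831.
(Δp)² = 3.8831 − (0.0000)² = 3.8831.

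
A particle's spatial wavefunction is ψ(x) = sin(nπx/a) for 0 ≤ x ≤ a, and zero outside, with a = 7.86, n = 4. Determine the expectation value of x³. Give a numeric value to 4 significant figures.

⟨x³⟩ = ∫ x³·|ψ|² dx / ∫|ψ|² dx (integrals over the domain).
With sin²θ = (1 − cos2θ)/2 on 0 ≤ x ≤ a: ∫sin²(nπx/a) dx = a/2, ∫x·sin²(nπx/a) dx = a²/4, ∫x²·sin²(nπx/a) dx = a³·(1/6 − 1/(4n²π²)); higher powers xᵏ the same way, integrating xᵏ·cos(2nπx/a) by parts.
State is unnormalized: ∫|ψ|² dx = 3.9300, and ∫ψ*·x³·ψ dx = 468.03, so ⟨x³⟩ = 468.03 / 3.9300.
⟨x³⟩ = 119.09.

119.1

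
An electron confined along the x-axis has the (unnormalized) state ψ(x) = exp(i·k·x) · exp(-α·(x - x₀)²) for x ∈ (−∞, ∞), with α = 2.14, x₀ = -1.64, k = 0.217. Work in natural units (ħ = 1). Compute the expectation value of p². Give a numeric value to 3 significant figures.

2.19

p² ψ = −ħ² d²ψ/dx²; ⟨p²⟩ = −ħ² ∫ ψ*·ψ'' dx / ∫|ψ|² dx.
Gaussian moments (u = x − x₀): ∫u^(2j)·e^(−2αu²) du = (2j−1)!!/(4α)^j · √(π/(2α)), odd powers integrate to 0; here √(π/(2α)) = 0.85675. Derivatives: ψ′ = (ik − 2αu)·ψ, ψ″ = ((ik − 2αu)² − 2α)·ψ; the odd-in-u pieces drop out.
State is unnormalized: ∫|ψ|² dx = 0.85675, and ∫ψ*·(−ħ² ψ'') dx = 1.8738, so ⟨p²⟩ = 1.8738 / 0.85675.
⟨p²⟩ = 2.1871.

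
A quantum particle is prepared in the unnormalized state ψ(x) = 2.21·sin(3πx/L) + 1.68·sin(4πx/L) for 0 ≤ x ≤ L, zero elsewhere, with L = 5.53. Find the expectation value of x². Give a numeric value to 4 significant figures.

⟨x²⟩ = ∫ x²·|ψ|² dx / ∫|ψ|² dx (integrals over the domain).
On 0 ≤ x ≤ L (j ≠ l): ∫sin²(jπx/L) dx = L/2, ∫sin(jπx/L)·sin(lπx/L) dx = 0; diagonal moments ∫x·sin²(jπx/L) dx = L²/4, ∫x²·sin²(jπx/L) dx = L³·(1/6 − 1/(4j²π²)); cross terms ∫x·sin(jπx/L)·sin(lπx/L) dx = 0 for j + l even and −4jlL²/(π²(j² − l²)²) for j + l odd, ∫x²·sin(jπx/L)·sin(lπx/L) dx = (−1)^(j+l)·4jlL³/(π²(j² − l²)²); higher powers the same way via product-to-sum and parts.
State is unnormalized: ∫|ψ|² dx = 21.308, and ∫ψ*·x²·ψ dx = 89.492, so ⟨x²⟩ = 89.492 / 21.308.
⟨x²⟩ = 4.1998.

4.200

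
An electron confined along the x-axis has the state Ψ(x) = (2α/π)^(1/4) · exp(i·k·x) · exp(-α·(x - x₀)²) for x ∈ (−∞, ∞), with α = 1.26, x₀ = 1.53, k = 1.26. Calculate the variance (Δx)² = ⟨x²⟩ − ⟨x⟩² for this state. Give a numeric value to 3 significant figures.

0.198

Compute ⟨x⟩ and ⟨x²⟩ separately, then (Δx)² = ⟨x²⟩ − ⟨x⟩².
Gaussian moments (u = x − x₀): ∫u^(2j)·e^(−2αu²) du = (2j−1)!!/(4α)^j · √(π/(2α)), odd powers integrate to 0; here √(π/(2α)) = 1.1165.
⟨x⟩ = 1.5300 and ⟨x²⟩ = 2.5393.
(Δx)² = 2.5393 − (1.5300)² = 0.19841.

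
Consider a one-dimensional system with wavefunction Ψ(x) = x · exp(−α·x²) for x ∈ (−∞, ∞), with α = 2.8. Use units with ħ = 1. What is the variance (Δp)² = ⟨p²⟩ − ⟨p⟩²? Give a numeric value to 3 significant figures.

8.40

Compute ⟨p⟩ and ⟨p²⟩ separately; (Δp)² = ⟨p²⟩ − ⟨p⟩².
Expand each integrand as polynomial × e^(−2αx²) and use ∫x^(2j)·e^(−2αx²) dx = (2j−1)!!/(4α)^j · √(π/(2α)), odd powers → 0; here √(π/(2α)) = 0.74900. Differentiate with the product rule, d/dx e^(−αx²) = −2αx·e^(−αx²).
Normalization: ∫|Ψ|² dx = 0.066875.
⟨p⟩ = 0.0000 and ⟨p²⟩ = 8.4000.
(Δp)² = 8.4000 − (0.0000)² = 8.4000.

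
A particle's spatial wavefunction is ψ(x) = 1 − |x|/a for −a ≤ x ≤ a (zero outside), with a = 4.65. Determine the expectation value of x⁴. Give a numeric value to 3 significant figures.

13.4

⟨x⁴⟩ = ∫ x⁴·|ψ|² dx / ∫|ψ|² dx (integrals over the domain).
ψ is even, so ∫ over [−a, a] = 2∫₀ᵃ with ψ = 1 − x/a there: ∫₀ᵃ (1 − x/a)² dx = a/3, ∫₀ᵃ x²(1 − x/a)² dx = a³/30, ∫₀ᵃ x⁴(1 − x/a)² dx = a⁵/105.
State is unnormalized: ∫|ψ|² dx = 3.1000, and ∫ψ*·x⁴·ψ dx = 41.410, so ⟨x⁴⟩ = 41.410 / 3.1000.
⟨x⁴⟩ = 13.358.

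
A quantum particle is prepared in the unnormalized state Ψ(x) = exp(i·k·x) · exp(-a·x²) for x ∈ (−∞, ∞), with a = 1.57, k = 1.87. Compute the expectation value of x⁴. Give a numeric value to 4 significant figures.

0.07607

⟨x⁴⟩ = ∫ x⁴·|Ψ|² dx / ∫|Ψ|² dx (integrals over the domain).
Gaussian moments: ∫x^(2j)·e^(−2ax²) dx = (2j−1)!!/(4a)^j · √(π/(2a)), odd powers integrate to 0; here √(π/(2a)) = 1.0003.
State is unnormalized: ∫|Ψ|² dx = 1.0003, and ∫Ψ*·x⁴·Ψ dx = 0.076087, so ⟨x⁴⟩ = 0.076087 / 1.0003.
⟨x⁴⟩ = 0.076068.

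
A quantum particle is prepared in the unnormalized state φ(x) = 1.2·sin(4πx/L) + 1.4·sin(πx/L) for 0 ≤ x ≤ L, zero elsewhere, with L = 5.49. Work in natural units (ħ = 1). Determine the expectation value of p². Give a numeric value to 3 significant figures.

2.41

p² φ = −ħ² d²φ/dx²; ⟨p²⟩ = −ħ² ∫ φ*·φ'' dx / ∫|φ|² dx.
d²/dx² sin(jπx/L) = −(jπ/L)²·sin(jπx/L); on 0 ≤ x ≤ L, ∫sin²(jπx/L) dx = L/2 and ∫sin(jπx/L)·sin(lπx/L) dx = 0 for j ≠ l, so only diagonal terms survive in ∫|φ|² and ∫φ·φ″; ∫φ·φ′ dx = [φ²/2] between the walls = 0.
State is unnormalized: ∫|φ|² dx = 9.3330, and ∫φ*·(−ħ² φ'') dx = 22.472, so ⟨p²⟩ = 22.472 / 9.3330.
⟨p²⟩ = 2.4078.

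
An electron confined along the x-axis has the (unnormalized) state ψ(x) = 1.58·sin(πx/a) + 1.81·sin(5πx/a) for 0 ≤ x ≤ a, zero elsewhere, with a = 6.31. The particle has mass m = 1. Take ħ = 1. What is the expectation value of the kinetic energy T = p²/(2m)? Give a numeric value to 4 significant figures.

T = −(ħ²/2m) d²/dx², so ⟨T⟩ = −(ħ²/2m) ∫ ψ*·ψ'' dx / ∫|ψ|² dx; with m = 1.
d²/dx² sin(jπx/a) = −(jπ/a)²·sin(jπx/a); on 0 ≤ x ≤ a, ∫sin²(jπx/a) dx = a/2 and ∫sin(jπx/a)·sin(lπx/a) dx = 0 for j ≠ l, so only diagonal terms survive in ∫|ψ|² and ∫ψ·ψ″; ∫ψ·ψ′ dx = [ψ²/2] between the walls = 0.
State is unnormalized: ∫|ψ|² dx = 18.212, and ∫ψ*·(−ħ²/2m · ψ'') dx = 33.003, so ⟨T⟩ = 33.003 / 18.212.
⟨T⟩ = 1.8121.

1.812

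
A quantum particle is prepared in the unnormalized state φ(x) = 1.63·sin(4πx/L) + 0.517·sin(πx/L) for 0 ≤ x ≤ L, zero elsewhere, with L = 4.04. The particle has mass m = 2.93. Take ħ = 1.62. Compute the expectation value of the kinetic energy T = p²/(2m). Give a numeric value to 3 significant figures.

T = −(ħ²/2m) d²/dx², so ⟨T⟩ = −(ħ²/2m) ∫ φ*·φ'' dx / ∫|φ|² dx; with m = 2.93.
d²/dx² sin(jπx/L) = −(jπ/L)²·sin(jπx/L); on 0 ≤ x ≤ L, ∫sin²(jπx/L) dx = L/2 and ∫sin(jπx/L)·sin(lπx/L) dx = 0 for j ≠ l, so only diagonal terms survive in ∫|φ|² and ∫φ·φ″; ∫φ·φ′ dx = [φ²/2] between the walls = 0.
State is unnormalized: ∫|φ|² dx = 5.9069, and ∫φ*·(−ħ²/2m · φ'') dx = 23.401, so ⟨T⟩ = 23.401 / 5.9069.
⟨T⟩ = 3.9617.

3.96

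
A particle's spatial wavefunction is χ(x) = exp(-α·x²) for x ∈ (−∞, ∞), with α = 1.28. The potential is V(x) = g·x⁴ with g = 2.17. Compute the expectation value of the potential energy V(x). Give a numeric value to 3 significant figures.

⟨V⟩ = ∫ V(x)·|χ|² dx / ∫|χ|² dx.
Gaussian moments: ∫x^(2j)·e^(−2αx²) dx = (2j−1)!!/(4α)^j · √(π/(2α)), odd powers integrate to 0; here √(π/(2α)) = 1.1078.
State is unnormalized: ∫|χ|² dx = 1.1078, and ∫χ*·V(x)·χ dx = 0.27510, so ⟨V⟩ = 0.27510 / 1.1078.
⟨V⟩ = 0.24834.

0.248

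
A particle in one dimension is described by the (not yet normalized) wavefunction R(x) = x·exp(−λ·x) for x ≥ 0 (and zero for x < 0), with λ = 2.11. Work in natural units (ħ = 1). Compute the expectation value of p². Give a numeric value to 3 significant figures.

4.45

p² R = −ħ² d²R/dx²; ⟨p²⟩ = −ħ² ∫ R*·R'' dx / ∫|R|² dx.
Differentiate x·exp(−λ·x) with the product rule; every integrand then reduces to terms xʲ·e^(−2λx) on [0, ∞), with ∫₀^∞ xʲ·e^(−2λx) dx = j!/(2λ)^(j+1).
State is unnormalized: ∫|R|² dx = 0.026613, and ∫R*·(−ħ² R'') dx = 0.11848, so ⟨p²⟩ = 0.11848 / 0.026613.
⟨p²⟩ = 4.4521.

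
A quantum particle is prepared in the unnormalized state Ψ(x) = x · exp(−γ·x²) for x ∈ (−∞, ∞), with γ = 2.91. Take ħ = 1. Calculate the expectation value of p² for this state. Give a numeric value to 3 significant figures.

8.73

p² Ψ = −ħ² d²Ψ/dx²; ⟨p²⟩ = −ħ² ∫ Ψ*·Ψ'' dx / ∫|Ψ|² dx.
Expand each integrand as polynomial × e^(−2γx²) and use ∫x^(2j)·e^(−2γx²) dx = (2j−1)!!/(4γ)^j · √(π/(2γ)), odd powers → 0; here √(π/(2γ)) = 0.73471. Differentiate with the product rule, d/dx e^(−γx²) = −2γx·e^(−γx²).
State is unnormalized: ∫|Ψ|² dx = 0.063119, and ∫Ψ*·(−ħ² Ψ'') dx = 0.55103, so ⟨p²⟩ = 0.55103 / 0.063119.
⟨p²⟩ = 8.7300.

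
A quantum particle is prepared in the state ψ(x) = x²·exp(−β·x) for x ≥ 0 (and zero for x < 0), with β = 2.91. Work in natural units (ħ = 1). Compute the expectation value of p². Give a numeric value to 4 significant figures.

p² ψ = −ħ² d²ψ/dx²; ⟨p²⟩ = −ħ² ∫ ψ*·ψ'' dx / ∫|ψ|² dx.
Differentiate x²·exp(−β·x) with the product rule; every integrand then reduces to terms xʲ·e^(−2βx) on [0, ∞), with ∫₀^∞ xʲ·e^(−2βx) dx = j!/(2β)^(j+1).
State is unnormalized: ∫|ψ|² dx = 0.0035942, and ∫ψ*·(−ħ² ψ'') dx = 0.010145, so ⟨p²⟩ = 0.010145 / 0.0035942.
⟨p²⟩ = 2.8227.

2.823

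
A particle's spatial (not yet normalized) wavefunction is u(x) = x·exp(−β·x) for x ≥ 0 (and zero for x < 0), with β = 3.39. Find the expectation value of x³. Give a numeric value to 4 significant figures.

0.1925

⟨x³⟩ = ∫ x³·|u|² dx / ∫|u|² dx (integrals over the domain).
Every integrand reduces to terms xʲ·e^(−2βx) on [0, ∞); use ∫₀^∞ xʲ·e^(−2βx) dx = j!/(2β)^(j+1).
State is unnormalized: ∫|u|² dx = 0.0064171, and ∫u*·x³·u dx = 0.0012354, so ⟨x³⟩ = 0.0012354 / 0.0064171.
⟨x³⟩ = 0.19251.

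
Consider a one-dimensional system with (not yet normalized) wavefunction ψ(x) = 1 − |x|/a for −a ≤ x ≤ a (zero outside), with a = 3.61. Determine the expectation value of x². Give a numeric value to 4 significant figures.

⟨x²⟩ = ∫ x²·|ψ|² dx / ∫|ψ|² dx (integrals over the domain).
ψ is even, so ∫ over [−a, a] = 2∫₀ᵃ with ψ = 1 − x/a there: ∫₀ᵃ (1 − x/a)² dx = a/3, ∫₀ᵃ x²(1 − x/a)² dx = a³/30, ∫₀ᵃ x⁴(1 − x/a)² dx = a⁵/105.
State is unnormalized: ∫|ψ|² dx = 2.4067, and ∫ψ*·x²·ψ dx = 3.1364, so ⟨x²⟩ = 3.1364 / 2.4067.
⟨x²⟩ = 1.3032.

1.303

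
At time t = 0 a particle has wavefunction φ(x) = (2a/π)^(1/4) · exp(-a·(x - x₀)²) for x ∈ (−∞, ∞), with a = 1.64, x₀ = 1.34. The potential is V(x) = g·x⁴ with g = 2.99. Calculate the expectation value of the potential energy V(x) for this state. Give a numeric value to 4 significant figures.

⟨V⟩ = ∫ V(x)·|φ|² dx.
Gaussian moments (u = x − x₀): ∫u^(2j)·e^(−2au²) du = (2j−1)!!/(4a)^j · √(π/(2a)), odd powers integrate to 0; here √(π/(2a)) = 0.97867.
⟨V⟩ = 14.759.

14.76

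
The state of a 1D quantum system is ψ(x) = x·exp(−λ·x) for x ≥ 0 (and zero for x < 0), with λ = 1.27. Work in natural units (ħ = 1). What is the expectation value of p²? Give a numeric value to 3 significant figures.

p² ψ = −ħ² d²ψ/dx²; ⟨p²⟩ = −ħ² ∫ ψ*·ψ'' dx / ∫|ψ|² dx.
Differentiate x·exp(−λ·x) with the product rule; every integrand then reduces to terms xʲ·e^(−2λx) on [0, ∞), with ∫₀^∞ xʲ·e^(−2λx) dx = j!/(2λ)^(j+1).
State is unnormalized: ∫|ψ|² dx = 0.12205, and ∫ψ*·(−ħ² ψ'') dx = 0.19685, so ⟨p²⟩ = 0.19685 / 0.12205.
⟨p²⟩ = 1.6129.

1.61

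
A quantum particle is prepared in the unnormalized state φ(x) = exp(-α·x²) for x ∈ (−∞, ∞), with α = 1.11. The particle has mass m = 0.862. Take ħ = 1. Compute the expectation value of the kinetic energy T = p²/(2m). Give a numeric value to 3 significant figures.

0.644

T = −(ħ²/2m) d²/dx², so ⟨T⟩ = −(ħ²/2m) ∫ φ*·φ'' dx / ∫|φ|² dx; with m = 0.862.
Gaussian moments: ∫x^(2j)·e^(−2αx²) dx = (2j−1)!!/(4α)^j · √(π/(2α)), odd powers integrate to 0; here √(π/(2α)) = 1.1896. Derivatives: d/dx e^(−αx²) = −2αx·e^(−αx²), d²/dx² e^(−αx²) = (4α²x² − 2α)·e^(−αx²).
State is unnormalized: ∫|φ|² dx = 1.1896, and ∫φ*·(−ħ²/2m · φ'') dx = 0.76592, so ⟨T⟩ = 0.76592 / 1.1896.
⟨T⟩ = 0.64385.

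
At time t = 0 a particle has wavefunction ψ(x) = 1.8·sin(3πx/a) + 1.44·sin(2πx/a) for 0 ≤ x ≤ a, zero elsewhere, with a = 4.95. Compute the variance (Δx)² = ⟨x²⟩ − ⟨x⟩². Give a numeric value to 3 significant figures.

Compute ⟨x⟩ and ⟨x²⟩ separately, then (Δx)² = ⟨x²⟩ − ⟨x⟩².
On 0 ≤ x ≤ a (j ≠ l): ∫sin²(jπx/a) dx = a/2, ∫sin(jπx/a)·sin(lπx/a) dx = 0; diagonal moments ∫x·sin²(jπx/a) dx = a²/4, ∫x²·sin²(jπx/a) dx = a³·(1/6 − 1/(4j²π²)); cross terms ∫x·sin(jπx/a)·sin(lπx/a) dx = 0 for j + l even and −4jla²/(π²(j² − l²)²) for j + l odd, ∫x²·sin(jπx/a)·sin(lπx/a) dx = (−1)^(j+l)·4jla³/(π²(j² − l²)²); higher powers the same way via product-to-sum and parts.
Normalization: ∫|ψ|² dx = 13.151.
⟨x⟩ = 1.5355 and ⟨x²⟩ = 3.3119.
(Δx)² = 3.3119 − (1.5355)² = 0.95407.

0.954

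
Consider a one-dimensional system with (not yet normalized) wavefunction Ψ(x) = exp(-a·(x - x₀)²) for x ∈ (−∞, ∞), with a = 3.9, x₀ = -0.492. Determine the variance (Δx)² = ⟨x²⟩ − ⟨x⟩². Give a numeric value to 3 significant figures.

0.0641

Compute ⟨x⟩ and ⟨x²⟩ separately, then (Δx)² = ⟨x²⟩ − ⟨x⟩².
Gaussian moments (u = x − x₀): ∫u^(2j)·e^(−2au²) du = (2j−1)!!/(4a)^j · √(π/(2a)), odd powers integrate to 0; here √(π/(2a)) = 0.63464.
Normalization: ∫|Ψ|² dx = 0.63464.
⟨x⟩ = -0.49200 and ⟨x²⟩ = 0.30617.
(Δx)² = 0.30617 − (-0.49200)² = 0.064103.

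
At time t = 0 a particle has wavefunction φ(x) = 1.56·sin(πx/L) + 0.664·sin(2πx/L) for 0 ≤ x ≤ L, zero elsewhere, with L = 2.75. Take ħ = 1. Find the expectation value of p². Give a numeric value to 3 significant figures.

1.91

p² φ = −ħ² d²φ/dx²; ⟨p²⟩ = −ħ² ∫ φ*·φ'' dx / ∫|φ|² dx.
d²/dx² sin(jπx/L) = −(jπ/L)²·sin(jπx/L); on 0 ≤ x ≤ L, ∫sin²(jπx/L) dx = L/2 and ∫sin(jπx/L)·sin(lπx/L) dx = 0 for j ≠ l, so only diagonal terms survive in ∫|φ|² and ∫φ·φ″; ∫φ·φ′ dx = [φ²/2] between the walls = 0.
State is unnormalized: ∫|φ|² dx = 3.9524, and ∫φ*·(−ħ² φ'') dx = 7.5317, so ⟨p²⟩ = 7.5317 / 3.9524.
⟨p²⟩ = 1.9056.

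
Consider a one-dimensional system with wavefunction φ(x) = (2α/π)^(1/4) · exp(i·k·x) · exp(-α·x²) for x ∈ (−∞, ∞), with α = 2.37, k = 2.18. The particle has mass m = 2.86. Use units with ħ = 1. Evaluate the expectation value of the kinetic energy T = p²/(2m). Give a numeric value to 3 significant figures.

1.25

T = −(ħ²/2m) d²/dx², so ⟨T⟩ = −(ħ²/2m) ∫ φ*·φ'' dx; with m = 2.86.
Gaussian moments: ∫x^(2j)·e^(−2αx²) dx = (2j−1)!!/(4α)^j · √(π/(2α)), odd powers integrate to 0; here √(π/(2α)) = 0.81412. Derivatives: φ′ = (ik − 2αx)·φ, φ″ = ((ik − 2αx)² − 2α)·φ; the odd-in-x pieces drop out.
⟨T⟩ = 1.2452.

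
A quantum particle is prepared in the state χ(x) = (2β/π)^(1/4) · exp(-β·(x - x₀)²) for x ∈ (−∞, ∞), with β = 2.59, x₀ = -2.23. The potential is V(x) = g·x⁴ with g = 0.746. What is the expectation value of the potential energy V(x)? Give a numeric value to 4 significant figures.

⟨V⟩ = ∫ V(x)·|χ|² dx.
Gaussian moments (u = x − x₀): ∫u^(2j)·e^(−2βu²) du = (2j−1)!!/(4β)^j · √(π/(2β)), odd powers integrate to 0; here √(π/(2β)) = 0.77877.
⟨V⟩ = 20.618.

20.62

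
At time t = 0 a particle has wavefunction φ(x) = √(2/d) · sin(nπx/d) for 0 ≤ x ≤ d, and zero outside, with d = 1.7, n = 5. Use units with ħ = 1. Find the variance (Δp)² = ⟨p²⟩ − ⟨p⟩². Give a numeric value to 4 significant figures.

85.38

Compute ⟨p⟩ and ⟨p²⟩ separately; (Δp)² = ⟨p²⟩ − ⟨p⟩².
d/dx sin(nπx/d) = (nπ/d)·cos(nπx/d) and d²/dx² sin(nπx/d) = −(nπ/d)²·sin(nπx/d); on 0 ≤ x ≤ d, ∫sin²(nπx/d) dx = d/2 and ∫sin(nπx/d)·cos(nπx/d) dx = 0.
⟨p⟩ = 0.0000 and ⟨p²⟩ = 85.377.
(Δp)² = 85.377 − (0.0000)² = 85.377.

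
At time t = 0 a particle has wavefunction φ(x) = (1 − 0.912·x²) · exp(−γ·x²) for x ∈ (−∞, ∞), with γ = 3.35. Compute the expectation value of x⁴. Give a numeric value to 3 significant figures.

⟨x⁴⟩ = ∫ x⁴·|φ|² dx / ∫|φ|² dx (integrals over the domain).
Expand each integrand as polynomial × e^(−2γx²) and use ∫x^(2j)·e^(−2γx²) dx = (2j−1)!!/(4γ)^j · √(π/(2γ)), odd powers → 0; here √(π/(2γ)) = 0.68476.
State is unnormalized: ∫|φ|² dx = 0.60107, and ∫φ*·x⁴·φ dx = 0.0055090, so ⟨x⁴⟩ = 0.0055090 / 0.60107.
⟨x⁴⟩ = 0.0091653.

0.00917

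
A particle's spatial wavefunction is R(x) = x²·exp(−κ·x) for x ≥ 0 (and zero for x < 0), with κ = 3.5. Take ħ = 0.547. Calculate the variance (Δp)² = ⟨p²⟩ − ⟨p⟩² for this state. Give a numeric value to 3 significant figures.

1.22

Compute ⟨p⟩ and ⟨p²⟩ separately; (Δp)² = ⟨p²⟩ − ⟨p⟩².
Differentiate x²·exp(−κ·x) with the product rule; every integrand then reduces to terms xʲ·e^(−2κx) on [0, ∞), with ∫₀^∞ xʲ·e^(−2κx) dx = j!/(2κ)^(j+1).
Normalization: ∫|R|² dx = 0.0014280.
⟨p⟩ = 0.0000 and ⟨p²⟩ = 1.2218.
(Δp)² = 1.2218 − (0.0000)² = 1.2218.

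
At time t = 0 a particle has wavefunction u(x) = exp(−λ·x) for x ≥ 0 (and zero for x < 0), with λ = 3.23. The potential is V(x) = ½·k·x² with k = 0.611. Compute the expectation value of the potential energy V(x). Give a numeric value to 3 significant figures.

⟨V⟩ = ∫ V(x)·|u|² dx / ∫|u|² dx.
Every integrand reduces to terms xʲ·e^(−2λx) on [0, ∞); use ∫₀^∞ xʲ·e^(−2λx) dx = j!/(2λ)^(j+1).
State is unnormalized: ∫|u|² dx = 0.15480, and ∫u*·V(x)·u dx = 0.0022664, so ⟨V⟩ = 0.0022664 / 0.15480.
⟨V⟩ = 0.014641.

0.0146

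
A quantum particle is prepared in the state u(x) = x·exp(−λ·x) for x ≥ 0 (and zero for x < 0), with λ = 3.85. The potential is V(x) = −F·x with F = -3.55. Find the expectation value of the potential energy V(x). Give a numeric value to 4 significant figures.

1.383

⟨V⟩ = ∫ V(x)·|u|² dx / ∫|u|² dx.
Every integrand reduces to terms xʲ·e^(−2λx) on [0, ∞); use ∫₀^∞ xʲ·e^(−2λx) dx = j!/(2λ)^(j+1).
State is unnormalized: ∫|u|² dx = 0.0043808, and ∫u*·V(x)·u dx = 0.0060592, so ⟨V⟩ = 0.0060592 / 0.0043808.
⟨V⟩ = 1.3831.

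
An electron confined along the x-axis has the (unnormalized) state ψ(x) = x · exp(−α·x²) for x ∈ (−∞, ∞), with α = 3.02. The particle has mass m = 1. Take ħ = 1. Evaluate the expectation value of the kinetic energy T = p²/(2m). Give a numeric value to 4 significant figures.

T = −(ħ²/2m) d²/dx², so ⟨T⟩ = −(ħ²/2m) ∫ ψ*·ψ'' dx / ∫|ψ|² dx; with m = 1.
Expand each integrand as polynomial × e^(−2αx²) and use ∫x^(2j)·e^(−2αx²) dx = (2j−1)!!/(4α)^j · √(π/(2α)), odd powers → 0; here √(π/(2α)) = 0.72120. Differentiate with the product rule, d/dx e^(−αx²) = −2αx·e^(−αx²).
State is unnormalized: ∫|ψ|² dx = 0.059702, and ∫ψ*·(−ħ²/2m · ψ'') dx = 0.27045, so ⟨T⟩ = 0.27045 / 0.059702.
⟨T⟩ = 4.5300.

4.530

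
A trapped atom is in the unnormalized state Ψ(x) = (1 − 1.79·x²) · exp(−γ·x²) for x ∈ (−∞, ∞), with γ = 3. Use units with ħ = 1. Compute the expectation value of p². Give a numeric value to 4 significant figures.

p² Ψ = −ħ² d²Ψ/dx²; ⟨p²⟩ = −ħ² ∫ Ψ*·Ψ'' dx / ∫|Ψ|² dx.
Expand each integrand as polynomial × e^(−2γx²) and use ∫x^(2j)·e^(−2γx²) dx = (2j−1)!!/(4γ)^j · √(π/(2γ)), odd powers → 0; here √(π/(2γ)) = 0.72360. Differentiate with the product rule, d/dx e^(−γx²) = −2γx·e^(−γx²).
State is unnormalized: ∫|Ψ|² dx = 0.55603, and ∫Ψ*·(−ħ² Ψ'') dx = 3.1565, so ⟨p²⟩ = 3.1565 / 0.55603.
⟨p²⟩ = 5.6769.

5.677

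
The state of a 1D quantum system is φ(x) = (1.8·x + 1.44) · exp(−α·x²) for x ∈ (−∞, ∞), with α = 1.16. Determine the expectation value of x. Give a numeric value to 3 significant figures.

0.403

⟨x⟩ = ∫ x·|φ|² dx / ∫|φ|² dx (integrals over the domain).
Expand each integrand as polynomial × e^(−2αx²) and use ∫x^(2j)·e^(−2αx²) dx = (2j−1)!!/(4α)^j · √(π/(2α)), odd powers → 0; here √(π/(2α)) = 1.1637.
State is unnormalized: ∫|φ|² dx = 3.2256, and ∫φ*·x·φ dx = 1.3001, so ⟨x⟩ = 1.3001 / 3.2256.
⟨x⟩ = 0.40306.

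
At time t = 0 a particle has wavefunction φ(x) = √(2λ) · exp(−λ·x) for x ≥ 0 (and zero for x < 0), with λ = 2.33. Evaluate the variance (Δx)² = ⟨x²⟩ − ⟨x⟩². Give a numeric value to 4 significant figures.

Compute ⟨x⟩ and ⟨x²⟩ separately, then (Δx)² = ⟨x²⟩ − ⟨x⟩².
Every integrand reduces to terms xʲ·e^(−2λx) on [0, ∞); use ∫₀^∞ xʲ·e^(−2λx) dx = j!/(2λ)^(j+1).
⟨x⟩ = 0.21459 and ⟨x²⟩ = 0.092100.
(Δx)² = 0.092100 − (0.21459)² = 0.046050.

0.04605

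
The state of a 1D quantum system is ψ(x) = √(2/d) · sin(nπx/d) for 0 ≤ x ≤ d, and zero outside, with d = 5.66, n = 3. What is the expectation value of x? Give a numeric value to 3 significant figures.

⟨x⟩ = ∫ x·|ψ|² dx (integrals over the domain).
With sin²θ = (1 − cos2θ)/2 on 0 ≤ x ≤ d: ∫sin²(nπx/d) dx = d/2, ∫x·sin²(nπx/d) dx = d²/4, ∫x²·sin²(nπx/d) dx = d³·(1/6 − 1/(4n²π²)); higher powers xᵏ the same way, integrating xᵏ·cos(2nπx/d) by parts.
⟨x⟩ = 2.8300.

2.83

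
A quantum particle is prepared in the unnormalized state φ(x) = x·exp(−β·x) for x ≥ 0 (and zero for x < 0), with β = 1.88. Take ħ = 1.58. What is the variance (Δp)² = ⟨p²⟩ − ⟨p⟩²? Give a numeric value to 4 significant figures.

8.823

Compute ⟨p⟩ and ⟨p²⟩ separately; (Δp)² = ⟨p²⟩ − ⟨p⟩².
Differentiate x·exp(−β·x) with the product rule; every integrand then reduces to terms xʲ·e^(−2βx) on [0, ∞), with ∫₀^∞ xʲ·e^(−2βx) dx = j!/(2β)^(j+1).
Normalization: ∫|φ|² dx = 0.037624.
⟨p⟩ = 0.0000 and ⟨p²⟩ = 8.8233.
(Δp)² = 8.8233 − (0.0000)² = 8.8233.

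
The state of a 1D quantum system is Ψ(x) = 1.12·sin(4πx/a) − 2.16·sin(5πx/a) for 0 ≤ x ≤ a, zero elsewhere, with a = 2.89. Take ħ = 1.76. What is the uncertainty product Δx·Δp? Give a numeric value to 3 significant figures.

Δx = √(⟨x²⟩−⟨x⟩²), Δp = √(⟨p²⟩−⟨p⟩²).
On 0 ≤ x ≤ a (j ≠ l): ∫sin²(jπx/a) dx = a/2, ∫sin(jπx/a)·sin(lπx/a) dx = 0; diagonal moments ∫x·sin²(jπx/a) dx = a²/4, ∫x²·sin²(jπx/a) dx = a³·(1/6 − 1/(4j²π²)); cross terms ∫x·sin(jπx/a)·sin(lπx/a) dx = 0 for j + l even and −4jla²/(π²(j² − l²)²) for j + l odd, ∫x²·sin(jπx/a)·sin(lπx/a) dx = (−1)^(j+l)·4jla³/(π²(j² − l²)²); higher powers the same way via product-to-sum and parts. d²/dx² sin(jπx/a) = −(jπ/a)²·sin(jπx/a); on 0 ≤ x ≤ a, ∫sin²(jπx/a) dx = a/2 and ∫sin(jπx/a)·sin(lπx/a) dx = 0 for j ≠ l, so only diagonal terms survive in ∫|Ψ|² and ∫Ψ·Ψ″; ∫Ψ·Ψ′ dx = [Ψ²/2] between the walls = 0.
Normalization: ∫|Ψ|² dx = 8.5544.
⟨x⟩ = 1.9177, ⟨x²⟩ = 4.1313 ⇒ Δx = 0.67349.
⟨p⟩ = 0.0000, ⟨p²⟩ = 84.530 ⇒ Δp = 9.1940.
Δx·Δp = 6.1921.

6.19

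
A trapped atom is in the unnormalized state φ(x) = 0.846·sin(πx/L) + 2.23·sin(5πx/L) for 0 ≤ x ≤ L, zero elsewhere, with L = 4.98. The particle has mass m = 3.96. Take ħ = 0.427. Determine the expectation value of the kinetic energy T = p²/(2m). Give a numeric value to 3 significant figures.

T = −(ħ²/2m) d²/dx², so ⟨T⟩ = −(ħ²/2m) ∫ φ*·φ'' dx / ∫|φ|² dx; with m = 3.96.
d²/dx² sin(jπx/L) = −(jπ/L)²·sin(jπx/L); on 0 ≤ x ≤ L, ∫sin²(jπx/L) dx = L/2 and ∫sin(jπx/L)·sin(lπx/L) dx = 0 for j ≠ l, so only diagonal terms survive in ∫|φ|² and ∫φ·φ″; ∫φ·φ′ dx = [φ²/2] between the walls = 0.
State is unnormalized: ∫|φ|² dx = 14.165, and ∫φ*·(−ħ²/2m · φ'') dx = 2.8524, so ⟨T⟩ = 2.8524 / 14.165.
⟨T⟩ = 0.20138.

0.201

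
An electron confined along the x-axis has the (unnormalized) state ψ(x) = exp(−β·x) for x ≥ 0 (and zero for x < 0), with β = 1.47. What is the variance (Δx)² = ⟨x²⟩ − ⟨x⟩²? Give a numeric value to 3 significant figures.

0.116

Compute ⟨x⟩ and ⟨x²⟩ separately, then (Δx)² = ⟨x²⟩ − ⟨x⟩².
Every integrand reduces to terms xʲ·e^(−2βx) on [0, ∞); use ∫₀^∞ xʲ·e^(−2βx) dx = j!/(2β)^(j+1).
Normalization: ∫|ψ|² dx = 0.34014.
⟨x⟩ = 0.34014 and ⟨x²⟩ = 0.23139.
(Δx)² = 0.23139 − (0.34014)² = 0.11569.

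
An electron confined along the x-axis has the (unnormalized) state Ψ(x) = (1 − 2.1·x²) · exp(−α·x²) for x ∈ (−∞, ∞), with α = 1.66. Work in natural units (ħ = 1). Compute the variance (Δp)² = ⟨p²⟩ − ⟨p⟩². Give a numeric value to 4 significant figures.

Compute ⟨p⟩ and ⟨p²⟩ separately; (Δp)² = ⟨p²⟩ − ⟨p⟩².
Expand each integrand as polynomial × e^(−2αx²) and use ∫x^(2j)·e^(−2αx²) dx = (2j−1)!!/(4α)^j · √(π/(2α)), odd powers → 0; here √(π/(2α)) = 0.97276. Differentiate with the product rule, d/dx e^(−αx²) = −2αx·e^(−αx²).
Normalization: ∫|Ψ|² dx = 0.64936.
⟨p⟩ = 0.0000 and ⟨p²⟩ = 5.8008.
(Δp)² = 5.8008 − (0.0000)² = 5.8008.

5.801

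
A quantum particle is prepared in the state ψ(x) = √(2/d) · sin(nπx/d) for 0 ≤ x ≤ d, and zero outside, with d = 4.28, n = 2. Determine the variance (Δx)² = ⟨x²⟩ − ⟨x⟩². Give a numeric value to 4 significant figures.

1.295

Compute ⟨x⟩ and ⟨x²⟩ separately, then (Δx)² = ⟨x²⟩ − ⟨x⟩².
With sin²θ = (1 − cos2θ)/2 on 0 ≤ x ≤ d: ∫sin²(nπx/d) dx = d/2, ∫x·sin²(nπx/d) dx = d²/4, ∫x²·sin²(nπx/d) dx = d³·(1/6 − 1/(4n²π²)); higher powers xᵏ the same way, integrating xᵏ·cos(2nπx/d) by parts.
⟨x⟩ = 2.1400 and ⟨x²⟩ = 5.8741.
(Δx)² = 5.8741 − (2.1400)² = 1.2945.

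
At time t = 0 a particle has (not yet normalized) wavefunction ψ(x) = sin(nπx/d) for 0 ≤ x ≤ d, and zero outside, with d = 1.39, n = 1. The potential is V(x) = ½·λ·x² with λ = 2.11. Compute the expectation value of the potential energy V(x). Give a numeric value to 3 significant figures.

0.576

⟨V⟩ = ∫ V(x)·|ψ|² dx / ∫|ψ|² dx.
With sin²θ = (1 − cos2θ)/2 on 0 ≤ x ≤ d: ∫sin²(nπx/d) dx = d/2, ∫x·sin²(nπx/d) dx = d²/4, ∫x²·sin²(nπx/d) dx = d³·(1/6 − 1/(4n²π²)); higher powers xᵏ the same way, integrating xᵏ·cos(2nπx/d) by parts.
State is unnormalized: ∫|ψ|² dx = 0.69500, and ∫ψ*·V(x)·ψ dx = 0.40045, so ⟨V⟩ = 0.40045 / 0.69500.
⟨V⟩ = 0.57619.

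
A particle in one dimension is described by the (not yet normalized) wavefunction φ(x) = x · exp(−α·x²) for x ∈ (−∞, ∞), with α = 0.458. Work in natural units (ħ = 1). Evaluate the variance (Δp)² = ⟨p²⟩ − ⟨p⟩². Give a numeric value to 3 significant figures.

1.37

Compute ⟨p⟩ and ⟨p²⟩ separately; (Δp)² = ⟨p²⟩ − ⟨p⟩².
Expand each integrand as polynomial × e^(−2αx²) and use ∫x^(2j)·e^(−2αx²) dx = (2j−1)!!/(4α)^j · √(π/(2α)), odd powers → 0; here √(π/(2α)) = 1.8519. Differentiate with the product rule, d/dx e^(−αx²) = −2αx·e^(−αx²).
Normalization: ∫|φ|² dx = 1.0109.
⟨p⟩ = 0.0000 and ⟨p²⟩ = 1.3740.
(Δp)² = 1.3740 − (0.0000)² = 1.3740.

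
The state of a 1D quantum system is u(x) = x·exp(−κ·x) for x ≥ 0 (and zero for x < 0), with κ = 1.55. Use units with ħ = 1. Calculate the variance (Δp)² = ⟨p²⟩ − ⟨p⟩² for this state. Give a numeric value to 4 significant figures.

2.403

Compute ⟨p⟩ and ⟨p²⟩ separately; (Δp)² = ⟨p²⟩ − ⟨p⟩².
Differentiate x·exp(−κ·x) with the product rule; every integrand then reduces to terms xʲ·e^(−2κx) on [0, ∞), with ∫₀^∞ xʲ·e^(−2κx) dx = j!/(2κ)^(j+1).
Normalization: ∫|u|² dx = 0.067134.
⟨p⟩ = 0.0000 and ⟨p²⟩ = 2.4025.
(Δp)² = 2.4025 − (0.0000)² = 2.4025.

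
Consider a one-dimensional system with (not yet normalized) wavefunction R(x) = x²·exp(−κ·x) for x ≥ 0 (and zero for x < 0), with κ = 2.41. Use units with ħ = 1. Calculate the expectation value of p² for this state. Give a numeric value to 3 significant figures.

p² R = −ħ² d²R/dx²; ⟨p²⟩ = −ħ² ∫ R*·R'' dx / ∫|R|² dx.
Differentiate x²·exp(−κ·x) with the product rule; every integrand then reduces to terms xʲ·e^(−2κx) on [0, ∞), with ∫₀^∞ xʲ·e^(−2κx) dx = j!/(2κ)^(j+1).
State is unnormalized: ∫|R|² dx = 0.0092252, and ∫R*·(−ħ² R'') dx = 0.017860, so ⟨p²⟩ = 0.017860 / 0.0092252.
⟨p²⟩ = 1.9360.

1.94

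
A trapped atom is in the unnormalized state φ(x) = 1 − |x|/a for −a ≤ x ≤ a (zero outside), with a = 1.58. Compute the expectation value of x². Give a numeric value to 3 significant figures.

0.250

⟨x²⟩ = ∫ x²·|φ|² dx / ∫|φ|² dx (integrals over the domain).
φ is even, so ∫ over [−a, a] = 2∫₀ᵃ with φ = 1 − x/a there: ∫₀ᵃ (1 − x/a)² dx = a/3, ∫₀ᵃ x²(1 − x/a)² dx = a³/30, ∫₀ᵃ x⁴(1 − x/a)² dx = a⁵/105.
State is unnormalized: ∫|φ|² dx = 1.0533, and ∫φ*·x²·φ dx = 0.26295, so ⟨x²⟩ = 0.26295 / 1.0533.
⟨x²⟩ = 0.24964.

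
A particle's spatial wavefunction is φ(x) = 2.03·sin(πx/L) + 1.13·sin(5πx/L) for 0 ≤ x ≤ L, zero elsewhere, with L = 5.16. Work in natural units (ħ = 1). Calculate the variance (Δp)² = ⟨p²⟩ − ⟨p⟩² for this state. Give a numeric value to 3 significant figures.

Compute ⟨p⟩ and ⟨p²⟩ separately; (Δp)² = ⟨p²⟩ − ⟨p⟩².
d²/dx² sin(jπx/L) = −(jπ/L)²·sin(jπx/L); on 0 ≤ x ≤ L, ∫sin²(jπx/L) dx = L/2 and ∫sin(jπx/L)·sin(lπx/L) dx = 0 for j ≠ l, so only diagonal terms survive in ∫|φ|² and ∫φ·φ″; ∫φ·φ′ dx = [φ²/2] between the walls = 0.
Normalization: ∫|φ|² dx = 13.926.
⟨p⟩ = 0.0000 and ⟨p²⟩ = 2.4752.
(Δp)² = 2.4752 − (0.0000)² = 2.4752.

2.48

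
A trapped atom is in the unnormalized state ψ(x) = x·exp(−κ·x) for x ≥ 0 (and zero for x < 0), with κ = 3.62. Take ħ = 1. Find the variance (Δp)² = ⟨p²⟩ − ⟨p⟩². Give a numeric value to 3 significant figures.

13.1

Compute ⟨p⟩ and ⟨p²⟩ separately; (Δp)² = ⟨p²⟩ − ⟨p⟩².
Differentiate x·exp(−κ·x) with the product rule; every integrand then reduces to terms xʲ·e^(−2κx) on [0, ∞), with ∫₀^∞ xʲ·e^(−2κx) dx = j!/(2κ)^(j+1).
Normalization: ∫|ψ|² dx = 0.0052700.
⟨p⟩ = 0.0000 and ⟨p²⟩ = 13.104.
(Δp)² = 13.104 − (0.0000)² = 13.104.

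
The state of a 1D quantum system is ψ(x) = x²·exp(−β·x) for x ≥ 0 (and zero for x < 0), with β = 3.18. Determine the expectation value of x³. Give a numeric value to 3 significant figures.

⟨x³⟩ = ∫ x³·|ψ|² dx / ∫|ψ|² dx (integrals over the domain).
Every integrand reduces to terms xʲ·e^(−2βx) on [0, ∞); use ∫₀^∞ xʲ·e^(−2βx) dx = j!/(2β)^(j+1).
State is unnormalized: ∫|ψ|² dx = 0.0023064, and ∫ψ*·x³·ψ dx = 0.0018827, so ⟨x³⟩ = 0.0018827 / 0.0023064.
⟨x³⟩ = 0.81630.

0.816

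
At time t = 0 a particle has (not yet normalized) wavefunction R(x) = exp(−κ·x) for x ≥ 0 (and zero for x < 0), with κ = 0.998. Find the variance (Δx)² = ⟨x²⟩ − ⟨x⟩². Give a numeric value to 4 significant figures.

0.2510

Compute ⟨x⟩ and ⟨x²⟩ separately, then (Δx)² = ⟨x²⟩ − ⟨x⟩².
Every integrand reduces to terms xʲ·e^(−2κx) on [0, ∞); use ∫₀^∞ xʲ·e^(−2κx) dx = j!/(2κ)^(j+1).
Normalization: ∫|R|² dx = 0.50100.
⟨x⟩ = 0.50100 and ⟨x²⟩ = 0.50201.
(Δx)² = 0.50201 − (0.50100)² = 0.25100.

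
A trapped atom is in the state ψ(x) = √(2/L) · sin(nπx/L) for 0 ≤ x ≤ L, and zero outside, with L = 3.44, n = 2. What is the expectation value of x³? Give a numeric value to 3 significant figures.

9.40

⟨x³⟩ = ∫ x³·|ψ|² dx (integrals over the domain).
With sin²θ = (1 − cos2θ)/2 on 0 ≤ x ≤ L: ∫sin²(nπx/L) dx = L/2, ∫x·sin²(nπx/L) dx = L²/4, ∫x²·sin²(nπx/L) dx = L³·(1/6 − 1/(4n²π²)); higher powers xᵏ the same way, integrating xᵏ·cos(2nπx/L) by parts.
⟨x³⟩ = 9.4035.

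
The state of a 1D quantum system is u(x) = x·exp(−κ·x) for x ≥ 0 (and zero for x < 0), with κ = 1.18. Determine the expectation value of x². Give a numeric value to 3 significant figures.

2.15

⟨x²⟩ = ∫ x²·|u|² dx / ∫|u|² dx (integrals over the domain).
Every integrand reduces to terms xʲ·e^(−2κx) on [0, ∞); use ∫₀^∞ xʲ·e^(−2κx) dx = j!/(2κ)^(j+1).
State is unnormalized: ∫|u|² dx = 0.15216, and ∫u*·x²·u dx = 0.32783, so ⟨x²⟩ = 0.32783 / 0.15216.
⟨x²⟩ = 2.1546.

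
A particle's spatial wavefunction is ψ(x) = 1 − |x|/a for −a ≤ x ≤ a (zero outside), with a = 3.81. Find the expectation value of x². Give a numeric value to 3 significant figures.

1.45

⟨x²⟩ = ∫ x²·|ψ|² dx / ∫|ψ|² dx (integrals over the domain).
ψ is even, so ∫ over [−a, a] = 2∫₀ᵃ with ψ = 1 − x/a there: ∫₀ᵃ (1 − x/a)² dx = a/3, ∫₀ᵃ x²(1 − x/a)² dx = a³/30, ∫₀ᵃ x⁴(1 − x/a)² dx = a⁵/105.
State is unnormalized: ∫|ψ|² dx = 2.5400, and ∫ψ*·x²·ψ dx = 3.6871, so ⟨x²⟩ = 3.6871 / 2.5400.
⟨x²⟩ = 1.4516.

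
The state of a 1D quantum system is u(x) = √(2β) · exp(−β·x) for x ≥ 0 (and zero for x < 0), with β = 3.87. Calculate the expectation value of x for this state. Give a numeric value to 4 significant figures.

0.1292

⟨x⟩ = ∫ x·|u|² dx (integrals over the domain).
Every integrand reduces to terms xʲ·e^(−2βx) on [0, ∞); use ∫₀^∞ xʲ·e^(−2βx) dx = j!/(2β)^(j+1).
⟨x⟩ = 0.12920.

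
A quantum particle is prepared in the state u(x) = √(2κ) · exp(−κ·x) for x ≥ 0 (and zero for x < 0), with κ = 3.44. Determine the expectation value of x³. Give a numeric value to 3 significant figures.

0.0184

⟨x³⟩ = ∫ x³·|u|² dx (integrals over the domain).
Every integrand reduces to terms xʲ·e^(−2κx) on [0, ∞); use ∫₀^∞ xʲ·e^(−2κx) dx = j!/(2κ)^(j+1).
⟨x³⟩ = 0.018424.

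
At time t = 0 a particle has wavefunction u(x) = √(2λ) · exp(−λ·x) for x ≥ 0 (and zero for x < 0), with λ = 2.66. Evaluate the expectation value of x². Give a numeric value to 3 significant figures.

⟨x²⟩ = ∫ x²·|u|² dx (integrals over the domain).
Every integrand reduces to terms xʲ·e^(−2λx) on [0, ∞); use ∫₀^∞ xʲ·e^(−2λx) dx = j!/(2λ)^(j+1).
⟨x²⟩ = 0.070665.

0.0707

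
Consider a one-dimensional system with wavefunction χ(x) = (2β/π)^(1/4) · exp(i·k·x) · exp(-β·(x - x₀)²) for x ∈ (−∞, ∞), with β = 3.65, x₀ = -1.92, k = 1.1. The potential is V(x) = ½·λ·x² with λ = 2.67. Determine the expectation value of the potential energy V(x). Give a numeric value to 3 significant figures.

5.01

⟨V⟩ = ∫ V(x)·|χ|² dx.
Gaussian moments (u = x − x₀): ∫u^(2j)·e^(−2βu²) du = (2j−1)!!/(4β)^j · √(π/(2β)), odd powers integrate to 0; here √(π/(2β)) = 0.65601.
⟨V⟩ = 5.0128.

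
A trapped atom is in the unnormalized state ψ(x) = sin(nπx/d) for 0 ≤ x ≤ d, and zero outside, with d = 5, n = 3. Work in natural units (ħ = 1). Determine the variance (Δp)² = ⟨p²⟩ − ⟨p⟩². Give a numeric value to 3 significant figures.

Compute ⟨p⟩ and ⟨p²⟩ separately; (Δp)² = ⟨p²⟩ − ⟨p⟩².
d/dx sin(nπx/d) = (nπ/d)·cos(nπx/d) and d²/dx² sin(nπx/d) = −(nπ/d)²·sin(nπx/d); on 0 ≤ x ≤ d, ∫sin²(nπx/d) dx = d/2 and ∫sin(nπx/d)·cos(nπx/d) dx = 0.
Normalization: ∫|ψ|² dx = 2.5000.
⟨p⟩ = 0.0000 and ⟨p²⟩ = 3.5531.
(Δp)² = 3.5531 − (0.0000)² = 3.5531.

3.55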